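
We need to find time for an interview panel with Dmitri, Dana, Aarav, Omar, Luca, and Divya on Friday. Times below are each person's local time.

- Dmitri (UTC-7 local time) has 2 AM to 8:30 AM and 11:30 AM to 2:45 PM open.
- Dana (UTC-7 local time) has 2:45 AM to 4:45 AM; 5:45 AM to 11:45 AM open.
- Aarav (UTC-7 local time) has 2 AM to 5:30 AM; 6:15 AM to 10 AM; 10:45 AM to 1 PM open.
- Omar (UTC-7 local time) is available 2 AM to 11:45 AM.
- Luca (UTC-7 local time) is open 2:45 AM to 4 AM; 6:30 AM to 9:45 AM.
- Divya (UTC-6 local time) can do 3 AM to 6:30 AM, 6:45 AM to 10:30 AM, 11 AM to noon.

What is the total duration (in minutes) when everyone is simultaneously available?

195

Dmitri in UTC: 09:00-15:30, 18:30-21:45 (add 7h to convert from UTC-7).
Dana in UTC: 09:45-11:45, 12:45-18:45 (add 7h to convert from UTC-7).
Aarav in UTC: 09:00-12:30, 13:15-17:00, 17:45-20:00 (add 7h to convert from UTC-7).
Omar in UTC: 09:00-18:45 (add 7h to convert from UTC-7).
Luca in UTC: 09:45-11:00, 13:30-16:45 (add 7h to convert from UTC-7).
Divya in UTC: 09:00-12:30, 12:45-16:30, 17:00-18:00 (add 6h to convert from UTC-6).
Dmitri ∩ Dana: 09:45-11:45, 12:45-15:30, 18:30-18:45.
Dmitri ∩ Dana ∩ Aarav: 09:45-11:45, 13:15-15:30, 18:30-18:45.
Dmitri ∩ Dana ∩ Aarav ∩ Omar: 09:45-11:45, 13:15-15:30, 18:30-18:45.
Dmitri ∩ Dana ∩ Aarav ∩ Omar ∩ Luca: 09:45-11:00, 13:30-15:30.
Dmitri ∩ Dana ∩ Aarav ∩ Omar ∩ Luca ∩ Divya: 09:45-11:00, 13:30-15:30.
Summing the common windows: 75 + 120 = 195 minutes.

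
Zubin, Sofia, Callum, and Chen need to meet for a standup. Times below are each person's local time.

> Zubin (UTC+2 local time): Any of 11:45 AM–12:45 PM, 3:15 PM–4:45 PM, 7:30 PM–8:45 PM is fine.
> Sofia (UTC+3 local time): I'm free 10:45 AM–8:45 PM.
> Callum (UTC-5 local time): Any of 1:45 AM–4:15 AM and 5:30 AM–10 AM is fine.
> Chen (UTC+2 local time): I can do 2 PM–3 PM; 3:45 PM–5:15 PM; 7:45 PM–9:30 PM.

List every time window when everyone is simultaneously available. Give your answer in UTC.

Zubin in UTC: 09:45-10:45, 13:15-14:45, 17:30-18:45 (subtract 2h to convert from UTC+2).
Sofia in UTC: 07:45-17:45 (subtract 3h to convert from UTC+3).
Callum in UTC: 06:45-09:15, 10:30-15:00 (add 5h to convert from UTC-5).
Chen in UTC: 12:00-13:00, 13:45-15:15, 17:45-19:30 (subtract 2h to convert from UTC+2).
Zubin ∩ Sofia: 09:45-10:45, 13:15-14:45, 17:30-17:45.
Zubin ∩ Sofia ∩ Callum: 10:30-10:45, 13:15-14:45.
Zubin ∩ Sofia ∩ Callum ∩ Chen: 13:45-14:45.

13:45-14:45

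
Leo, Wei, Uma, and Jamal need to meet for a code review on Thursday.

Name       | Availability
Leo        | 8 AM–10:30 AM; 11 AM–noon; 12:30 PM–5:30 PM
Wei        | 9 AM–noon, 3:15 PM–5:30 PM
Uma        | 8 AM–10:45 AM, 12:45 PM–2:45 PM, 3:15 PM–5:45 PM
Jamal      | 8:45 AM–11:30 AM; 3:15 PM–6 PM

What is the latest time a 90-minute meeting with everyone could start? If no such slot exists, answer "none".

16:00

Leo ∩ Wei: 09:00-10:30, 11:00-12:00, 15:15-17:30.
Leo ∩ Wei ∩ Uma: 09:00-10:30, 15:15-17:30.
Leo ∩ Wei ∩ Uma ∩ Jamal: 09:00-10:30, 15:15-17:30.
The last common window of at least 90 minutes is 15:15-17:30; a 90-minute meeting can start as late as 16:00 and still end by 17:30.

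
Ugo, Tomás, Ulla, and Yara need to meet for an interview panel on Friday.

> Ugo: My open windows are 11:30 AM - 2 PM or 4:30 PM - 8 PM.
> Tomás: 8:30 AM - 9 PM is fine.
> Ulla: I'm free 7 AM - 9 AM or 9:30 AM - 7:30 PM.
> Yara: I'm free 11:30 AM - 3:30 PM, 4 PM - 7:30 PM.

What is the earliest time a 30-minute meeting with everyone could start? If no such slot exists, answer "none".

Ugo ∩ Tomás: 11:30-14:00, 16:30-20:00.
Ugo ∩ Tomás ∩ Ulla: 11:30-14:00, 16:30-19:30.
Ugo ∩ Tomás ∩ Ulla ∩ Yara: 11:30-14:00, 16:30-19:30.
The first common window of at least 30 minutes is 11:30-14:00, so the earliest start is 11:30.

11:30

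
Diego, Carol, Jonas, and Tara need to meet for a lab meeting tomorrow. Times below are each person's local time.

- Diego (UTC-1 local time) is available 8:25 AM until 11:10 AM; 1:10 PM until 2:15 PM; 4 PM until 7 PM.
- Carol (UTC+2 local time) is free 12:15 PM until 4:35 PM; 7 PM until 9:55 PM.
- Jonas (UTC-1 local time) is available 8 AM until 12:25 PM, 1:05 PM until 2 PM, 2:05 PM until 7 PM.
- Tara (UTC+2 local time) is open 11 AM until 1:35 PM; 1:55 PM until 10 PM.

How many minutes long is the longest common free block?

175

Diego in UTC: 09:25-12:10, 14:10-15:15, 17:00-20:00 (add 1h to convert from UTC-1).
Carol in UTC: 10:15-14:35, 17:00-19:55 (subtract 2h to convert from UTC+2).
Jonas in UTC: 09:00-13:25, 14:05-15:00, 15:05-20:00 (add 1h to convert from UTC-1).
Tara in UTC: 09:00-11:35, 11:55-20:00 (subtract 2h to convert from UTC+2).
Diego ∩ Carol: 10:15-12:10, 14:10-14:35, 17:00-19:55.
Diego ∩ Carol ∩ Jonas: 10:15-12:10, 14:10-14:35, 17:00-19:55.
Diego ∩ Carol ∩ Jonas ∩ Tara: 10:15-11:35, 11:55-12:10, 14:10-14:35, 17:00-19:55.
The longest is 17:00-19:55 at 175 minutes.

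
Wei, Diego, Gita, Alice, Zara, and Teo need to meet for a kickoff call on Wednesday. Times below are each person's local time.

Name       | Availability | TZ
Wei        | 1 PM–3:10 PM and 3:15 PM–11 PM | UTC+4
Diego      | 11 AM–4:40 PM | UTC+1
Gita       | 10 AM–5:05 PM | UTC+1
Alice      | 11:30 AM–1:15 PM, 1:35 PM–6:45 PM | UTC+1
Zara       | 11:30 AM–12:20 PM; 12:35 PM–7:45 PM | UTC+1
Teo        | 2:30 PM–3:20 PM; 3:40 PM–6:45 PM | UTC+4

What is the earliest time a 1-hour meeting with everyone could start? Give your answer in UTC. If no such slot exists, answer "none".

12:35

Wei in UTC: 09:00-11:10, 11:15-19:00 (subtract 4h to convert from UTC+4).
Diego in UTC: 10:00-15:40 (subtract 1h to convert from UTC+1).
Gita in UTC: 09:00-16:05 (subtract 1h to convert from UTC+1).
Alice in UTC: 10:30-12:15, 12:35-17:45 (subtract 1h to convert from UTC+1).
Zara in UTC: 10:30-11:20, 11:35-18:45 (subtract 1h to convert from UTC+1).
Teo in UTC: 10:30-11:20, 11:40-14:45 (subtract 4h to convert from UTC+4).
Wei ∩ Diego: 10:00-11:10, 11:15-15:40.
Wei ∩ Diego ∩ Gita: 10:00-11:10, 11:15-15:40.
Wei ∩ Diego ∩ Gita ∩ Alice: 10:30-11:10, 11:15-12:15, 12:35-15:40.
Wei ∩ Diego ∩ Gita ∩ Alice ∩ Zara: 10:30-11:10, 11:15-11:20, 11:35-12:15, 12:35-15:40.
Wei ∩ Diego ∩ Gita ∩ Alice ∩ Zara ∩ Teo: 10:30-11:10, 11:15-11:20, 11:40-12:15, 12:35-14:45.
The first common window of at least 60 minutes is 12:35-14:45, so the earliest start is 12:35.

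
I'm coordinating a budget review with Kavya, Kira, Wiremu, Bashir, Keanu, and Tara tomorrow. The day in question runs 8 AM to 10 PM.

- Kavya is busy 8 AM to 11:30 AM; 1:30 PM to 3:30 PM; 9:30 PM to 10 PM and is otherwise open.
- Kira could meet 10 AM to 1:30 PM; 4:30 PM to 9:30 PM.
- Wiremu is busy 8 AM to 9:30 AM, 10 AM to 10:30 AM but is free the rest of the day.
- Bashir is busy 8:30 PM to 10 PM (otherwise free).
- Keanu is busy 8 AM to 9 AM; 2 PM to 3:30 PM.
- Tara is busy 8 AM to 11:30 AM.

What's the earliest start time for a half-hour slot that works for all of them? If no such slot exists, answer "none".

11:30

Kavya free: 11:30-13:30, 15:30-21:30 (invert busy blocks within the working day).
Kira free: 10:00-13:30, 16:30-21:30.
Wiremu free: 09:30-10:00, 10:30-22:00 (invert busy blocks within the working day).
Bashir free: 08:00-20:30 (invert busy blocks within the working day).
Keanu free: 09:00-14:00, 15:30-22:00 (invert busy blocks within the working day).
Tara free: 11:30-22:00 (invert busy blocks within the working day).
Kavya ∩ Kira: 11:30-13:30, 16:30-21:30.
Kavya ∩ Kira ∩ Wiremu: 11:30-13:30, 16:30-21:30.
Kavya ∩ Kira ∩ Wiremu ∩ Bashir: 11:30-13:30, 16:30-20:30.
Kavya ∩ Kira ∩ Wiremu ∩ Bashir ∩ Keanu: 11:30-13:30, 16:30-20:30.
Kavya ∩ Kira ∩ Wiremu ∩ Bashir ∩ Keanu ∩ Tara: 11:30-13:30, 16:30-20:30.
The first common window of at least 30 minutes is 11:30-13:30, so the earliest start is 11:30.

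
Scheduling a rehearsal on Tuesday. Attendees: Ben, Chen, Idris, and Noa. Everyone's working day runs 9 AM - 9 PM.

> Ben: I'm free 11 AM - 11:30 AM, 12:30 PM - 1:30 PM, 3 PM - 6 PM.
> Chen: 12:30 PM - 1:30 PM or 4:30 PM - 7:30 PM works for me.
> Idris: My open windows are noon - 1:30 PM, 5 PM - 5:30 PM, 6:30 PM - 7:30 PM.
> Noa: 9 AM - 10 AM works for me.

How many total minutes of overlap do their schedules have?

Ben ∩ Chen: 12:30-13:30, 16:30-18:00.
Ben ∩ Chen ∩ Idris: 12:30-13:30, 17:00-17:30.
Ben ∩ Chen ∩ Idris ∩ Noa: ∅.
There is no time when everyone is free.
There is no common window, so the total is 0 minutes.

0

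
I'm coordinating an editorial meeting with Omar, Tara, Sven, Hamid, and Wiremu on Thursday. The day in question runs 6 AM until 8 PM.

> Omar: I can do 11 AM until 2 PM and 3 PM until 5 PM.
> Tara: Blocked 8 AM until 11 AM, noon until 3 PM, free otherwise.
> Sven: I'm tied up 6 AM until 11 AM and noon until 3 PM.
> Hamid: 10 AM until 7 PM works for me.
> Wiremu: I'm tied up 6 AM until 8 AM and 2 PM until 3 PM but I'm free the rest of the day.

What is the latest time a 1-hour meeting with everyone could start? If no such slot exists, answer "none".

Omar free: 11:00-14:00, 15:00-17:00.
Tara free: 06:00-08:00, 11:00-12:00, 15:00-20:00 (invert busy blocks within the working day).
Sven free: 11:00-12:00, 15:00-20:00 (invert busy blocks within the working day).
Hamid free: 10:00-19:00.
Wiremu free: 08:00-14:00, 15:00-20:00 (invert busy blocks within the working day).
Omar ∩ Tara: 11:00-12:00, 15:00-17:00.
Omar ∩ Tara ∩ Sven: 11:00-12:00, 15:00-17:00.
Omar ∩ Tara ∩ Sven ∩ Hamid: 11:00-12:00, 15:00-17:00.
Omar ∩ Tara ∩ Sven ∩ Hamid ∩ Wiremu: 11:00-12:00, 15:00-17:00.
So the common availability across everyone is 11:00-12:00, 15:00-17:00.
The last common window of at least 60 minutes is 15:00-17:00; a 60-minute meeting can start as late as 16:00 and still end by 17:00.

16:00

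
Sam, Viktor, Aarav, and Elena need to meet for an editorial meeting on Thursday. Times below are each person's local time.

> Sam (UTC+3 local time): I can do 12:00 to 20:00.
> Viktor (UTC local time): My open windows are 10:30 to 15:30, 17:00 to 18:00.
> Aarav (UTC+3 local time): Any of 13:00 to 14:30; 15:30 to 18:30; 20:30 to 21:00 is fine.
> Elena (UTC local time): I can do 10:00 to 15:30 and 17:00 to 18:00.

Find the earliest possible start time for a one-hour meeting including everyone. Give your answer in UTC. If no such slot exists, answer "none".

Sam in UTC: 09:00-17:00 (subtract 3h to convert from UTC+3).
Viktor in UTC: 10:30-15:30, 17:00-18:00.
Aarav in UTC: 10:00-11:30, 12:30-15:30, 17:30-18:00 (subtract 3h to convert from UTC+3).
Elena in UTC: 10:00-15:30, 17:00-18:00.
Sam ∩ Viktor: 10:30-15:30.
Sam ∩ Viktor ∩ Aarav: 10:30-11:30, 12:30-15:30.
Sam ∩ Viktor ∩ Aarav ∩ Elena: 10:30-11:30, 12:30-15:30.
The first common window of at least 60 minutes is 10:30-11:30, so the earliest start is 10:30.

10:30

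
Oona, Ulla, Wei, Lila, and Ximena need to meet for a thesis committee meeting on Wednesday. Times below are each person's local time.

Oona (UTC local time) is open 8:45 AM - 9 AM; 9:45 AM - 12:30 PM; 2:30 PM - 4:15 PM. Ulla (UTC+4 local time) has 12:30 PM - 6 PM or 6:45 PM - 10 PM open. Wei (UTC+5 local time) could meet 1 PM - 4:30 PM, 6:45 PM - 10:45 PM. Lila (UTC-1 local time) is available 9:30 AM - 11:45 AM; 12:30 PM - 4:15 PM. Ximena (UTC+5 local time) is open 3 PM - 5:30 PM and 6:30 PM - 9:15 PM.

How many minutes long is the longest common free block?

90

Oona in UTC: 08:45-09:00, 09:45-12:30, 14:30-16:15.
Ulla in UTC: 08:30-14:00, 14:45-18:00 (subtract 4h to convert from UTC+4).
Wei in UTC: 08:00-11:30, 13:45-17:45 (subtract 5h to convert from UTC+5).
Lila in UTC: 10:30-12:45, 13:30-17:15 (add 1h to convert from UTC-1).
Ximena in UTC: 10:00-12:30, 13:30-16:15 (subtract 5h to convert from UTC+5).
Oona ∩ Ulla: 08:45-09:00, 09:45-12:30, 14:45-16:15.
Oona ∩ Ulla ∩ Wei: 08:45-09:00, 09:45-11:30, 14:45-16:15.
Oona ∩ Ulla ∩ Wei ∩ Lila: 10:30-11:30, 14:45-16:15.
Oona ∩ Ulla ∩ Wei ∩ Lila ∩ Ximena: 10:30-11:30, 14:45-16:15.
Those are the intersection windows.
The longest is 14:45-16:15 at 90 minutes.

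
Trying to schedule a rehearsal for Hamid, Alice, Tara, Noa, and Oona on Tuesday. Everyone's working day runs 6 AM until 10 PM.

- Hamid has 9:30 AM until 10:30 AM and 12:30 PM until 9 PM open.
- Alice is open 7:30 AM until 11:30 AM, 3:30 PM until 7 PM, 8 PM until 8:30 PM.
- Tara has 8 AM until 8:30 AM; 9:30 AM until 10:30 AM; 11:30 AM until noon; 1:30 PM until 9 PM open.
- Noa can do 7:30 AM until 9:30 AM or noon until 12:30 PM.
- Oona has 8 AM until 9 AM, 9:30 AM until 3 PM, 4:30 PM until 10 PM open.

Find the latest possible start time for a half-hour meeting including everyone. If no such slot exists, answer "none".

Hamid ∩ Alice: 09:30-10:30, 15:30-19:00, 20:00-20:30.
Hamid ∩ Alice ∩ Tara: 09:30-10:30, 15:30-19:00, 20:00-20:30.
Hamid ∩ Alice ∩ Tara ∩ Noa: ∅.
Hamid ∩ Alice ∩ Tara ∩ Noa ∩ Oona: ∅.
There is no time when everyone is free.
No common window is at least 30 minutes long.

none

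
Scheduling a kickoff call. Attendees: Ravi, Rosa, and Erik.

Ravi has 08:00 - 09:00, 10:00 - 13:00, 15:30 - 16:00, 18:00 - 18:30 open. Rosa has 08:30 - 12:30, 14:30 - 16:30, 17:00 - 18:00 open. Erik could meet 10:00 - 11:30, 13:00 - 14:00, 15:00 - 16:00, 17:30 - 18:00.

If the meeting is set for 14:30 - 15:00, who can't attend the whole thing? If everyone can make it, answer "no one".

Ravi: not fully free for 14:30-15:00. Rosa: free for 14:30-15:00. Erik: not fully free for 14:30-15:00.

Erik, Ravi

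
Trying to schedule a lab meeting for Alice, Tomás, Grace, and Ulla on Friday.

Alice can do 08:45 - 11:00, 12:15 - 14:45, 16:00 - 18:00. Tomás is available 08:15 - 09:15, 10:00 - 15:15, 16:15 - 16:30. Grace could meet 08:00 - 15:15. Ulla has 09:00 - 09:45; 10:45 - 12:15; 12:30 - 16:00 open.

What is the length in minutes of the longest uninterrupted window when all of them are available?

Alice ∩ Tomás: 08:45-09:15, 10:00-11:00, 12:15-14:45, 16:15-16:30.
Alice ∩ Tomás ∩ Grace: 08:45-09:15, 10:00-11:00, 12:15-14:45.
Alice ∩ Tomás ∩ Grace ∩ Ulla: 09:00-09:15, 10:45-11:00, 12:30-14:45.
The longest is 12:30-14:45 at 135 minutes.

135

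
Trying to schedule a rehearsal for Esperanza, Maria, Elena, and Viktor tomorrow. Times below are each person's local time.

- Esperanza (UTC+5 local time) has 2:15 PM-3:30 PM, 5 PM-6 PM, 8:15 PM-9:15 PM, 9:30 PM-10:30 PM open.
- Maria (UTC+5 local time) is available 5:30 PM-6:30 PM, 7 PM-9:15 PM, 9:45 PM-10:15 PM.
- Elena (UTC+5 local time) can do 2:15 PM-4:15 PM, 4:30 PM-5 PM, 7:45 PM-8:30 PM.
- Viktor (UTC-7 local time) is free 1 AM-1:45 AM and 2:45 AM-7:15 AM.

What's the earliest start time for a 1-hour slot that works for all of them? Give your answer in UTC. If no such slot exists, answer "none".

Esperanza in UTC: 09:15-10:30, 12:00-13:00, 15:15-16:15, 16:30-17:30 (subtract 5h to convert from UTC+5).
Maria in UTC: 12:30-13:30, 14:00-16:15, 16:45-17:15 (subtract 5h to convert from UTC+5).
Elena in UTC: 09:15-11:15, 11:30-12:00, 14:45-15:30 (subtract 5h to convert from UTC+5).
Viktor in UTC: 08:00-08:45, 09:45-14:15 (add 7h to convert from UTC-7).
Esperanza ∩ Maria: 12:30-13:00, 15:15-16:15, 16:45-17:15.
Esperanza ∩ Maria ∩ Elena: 15:15-15:30.
Esperanza ∩ Maria ∩ Elena ∩ Viktor: ∅.
There is no time when everyone is free.
No common window is at least 60 minutes long.

none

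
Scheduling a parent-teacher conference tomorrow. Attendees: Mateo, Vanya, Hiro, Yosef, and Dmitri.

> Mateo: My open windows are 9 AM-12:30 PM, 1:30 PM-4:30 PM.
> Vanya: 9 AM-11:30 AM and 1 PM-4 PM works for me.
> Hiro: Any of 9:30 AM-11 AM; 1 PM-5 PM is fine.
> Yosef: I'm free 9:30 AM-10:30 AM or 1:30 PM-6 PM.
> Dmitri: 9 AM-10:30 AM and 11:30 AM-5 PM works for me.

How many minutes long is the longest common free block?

Mateo ∩ Vanya: 09:00-11:30, 13:30-16:00.
Mateo ∩ Vanya ∩ Hiro: 09:30-11:00, 13:30-16:00.
Mateo ∩ Vanya ∩ Hiro ∩ Yosef: 09:30-10:30, 13:30-16:00.
Mateo ∩ Vanya ∩ Hiro ∩ Yosef ∩ Dmitri: 09:30-10:30, 13:30-16:00.
The longest is 13:30-16:00 at 150 minutes.

150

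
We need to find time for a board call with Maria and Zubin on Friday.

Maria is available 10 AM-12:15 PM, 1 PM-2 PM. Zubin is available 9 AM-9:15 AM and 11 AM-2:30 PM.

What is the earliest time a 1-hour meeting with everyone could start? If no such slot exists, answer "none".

11:00

Maria ∩ Zubin: 11:00-12:15, 13:00-14:00.
The first common window of at least 60 minutes is 11:00-12:15, so the earliest start is 11:00.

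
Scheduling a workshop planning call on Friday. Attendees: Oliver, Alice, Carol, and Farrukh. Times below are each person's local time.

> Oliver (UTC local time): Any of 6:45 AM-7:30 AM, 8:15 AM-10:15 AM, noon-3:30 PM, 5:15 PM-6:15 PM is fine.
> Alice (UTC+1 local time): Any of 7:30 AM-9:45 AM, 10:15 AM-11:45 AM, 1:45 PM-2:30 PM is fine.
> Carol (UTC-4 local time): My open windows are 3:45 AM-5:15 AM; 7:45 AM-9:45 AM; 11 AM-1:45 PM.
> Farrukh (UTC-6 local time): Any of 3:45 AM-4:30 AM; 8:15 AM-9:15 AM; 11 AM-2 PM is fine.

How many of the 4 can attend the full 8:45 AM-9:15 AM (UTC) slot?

2

Oliver in UTC: 06:45-07:30, 08:15-10:15, 12:00-15:30, 17:15-18:15.
Alice in UTC: 06:30-08:45, 09:15-10:45, 12:45-13:30 (subtract 1h to convert from UTC+1).
Carol in UTC: 07:45-09:15, 11:45-13:45, 15:00-17:45 (add 4h to convert from UTC-4).
Farrukh in UTC: 09:45-10:30, 14:15-15:15, 17:00-20:00 (add 6h to convert from UTC-6).
Oliver and Carol can make the full 08:45-09:15 slot — that's 2.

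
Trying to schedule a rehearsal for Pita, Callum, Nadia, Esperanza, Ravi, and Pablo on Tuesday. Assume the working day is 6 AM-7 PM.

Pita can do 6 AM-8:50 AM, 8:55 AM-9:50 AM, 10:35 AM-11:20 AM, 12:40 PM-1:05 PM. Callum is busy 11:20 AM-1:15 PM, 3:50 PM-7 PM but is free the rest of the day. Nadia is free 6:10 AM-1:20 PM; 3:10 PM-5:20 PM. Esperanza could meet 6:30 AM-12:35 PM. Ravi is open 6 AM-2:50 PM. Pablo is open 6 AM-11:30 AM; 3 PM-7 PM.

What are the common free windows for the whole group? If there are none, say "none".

Pita free: 06:00-08:50, 08:55-09:50, 10:35-11:20, 12:40-13:05.
Callum free: 06:00-11:20, 13:15-15:50 (invert busy blocks within the working day).
Nadia free: 06:10-13:20, 15:10-17:20.
Esperanza free: 06:30-12:35.
Ravi free: 06:00-14:50.
Pablo free: 06:00-11:30, 15:00-19:00.
Pita ∩ Callum: 06:00-08:50, 08:55-09:50, 10:35-11:20.
Pita ∩ Callum ∩ Nadia: 06:10-08:50, 08:55-09:50, 10:35-11:20.
Pita ∩ Callum ∩ Nadia ∩ Esperanza: 06:30-08:50, 08:55-09:50, 10:35-11:20.
Pita ∩ Callum ∩ Nadia ∩ Esperanza ∩ Ravi: 06:30-08:50, 08:55-09:50, 10:35-11:20.
Pita ∩ Callum ∩ Nadia ∩ Esperanza ∩ Ravi ∩ Pablo: 06:30-08:50, 08:55-09:50, 10:35-11:20.

06:30-08:50, 08:55-09:50, 10:35-11:20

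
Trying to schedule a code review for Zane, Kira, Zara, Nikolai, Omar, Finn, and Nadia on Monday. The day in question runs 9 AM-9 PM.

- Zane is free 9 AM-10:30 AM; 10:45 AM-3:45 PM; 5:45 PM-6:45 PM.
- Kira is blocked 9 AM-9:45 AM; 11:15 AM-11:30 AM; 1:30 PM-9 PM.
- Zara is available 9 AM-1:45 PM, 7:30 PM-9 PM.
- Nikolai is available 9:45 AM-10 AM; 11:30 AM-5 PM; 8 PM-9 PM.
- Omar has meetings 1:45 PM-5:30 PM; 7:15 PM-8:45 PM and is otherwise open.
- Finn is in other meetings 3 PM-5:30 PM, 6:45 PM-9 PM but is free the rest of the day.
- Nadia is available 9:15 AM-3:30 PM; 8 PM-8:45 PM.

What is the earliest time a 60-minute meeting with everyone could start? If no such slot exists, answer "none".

11:30

Zane free: 09:00-10:30, 10:45-15:45, 17:45-18:45.
Kira free: 09:45-11:15, 11:30-13:30 (invert busy blocks within the working day).
Zara free: 09:00-13:45, 19:30-21:00.
Nikolai free: 09:45-10:00, 11:30-17:00, 20:00-21:00.
Omar free: 09:00-13:45, 17:30-19:15, 20:45-21:00 (invert busy blocks within the working day).
Finn free: 09:00-15:00, 17:30-18:45 (invert busy blocks within the working day).
Nadia free: 09:15-15:30, 20:00-20:45.
Zane ∩ Kira: 09:45-10:30, 10:45-11:15, 11:30-13:30.
Zane ∩ Kira ∩ Zara: 09:45-10:30, 10:45-11:15, 11:30-13:30.
Zane ∩ Kira ∩ Zara ∩ Nikolai: 09:45-10:00, 11:30-13:30.
Zane ∩ Kira ∩ Zara ∩ Nikolai ∩ Omar: 09:45-10:00, 11:30-13:30.
Zane ∩ Kira ∩ Zara ∩ Nikolai ∩ Omar ∩ Finn: 09:45-10:00, 11:30-13:30.
Zane ∩ Kira ∩ Zara ∩ Nikolai ∩ Omar ∩ Finn ∩ Nadia: 09:45-10:00, 11:30-13:30.
The first common window of at least 60 minutes is 11:30-13:30, so the earliest start is 11:30.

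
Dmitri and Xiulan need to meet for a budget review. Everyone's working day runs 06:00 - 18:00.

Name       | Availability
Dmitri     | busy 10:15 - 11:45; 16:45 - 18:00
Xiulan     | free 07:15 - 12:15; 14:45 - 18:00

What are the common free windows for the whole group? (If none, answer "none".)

Dmitri free: 06:00-10:15, 11:45-16:45 (invert busy blocks within the working day).
Xiulan free: 07:15-12:15, 14:45-18:00.
Dmitri ∩ Xiulan: 07:15-10:15, 11:45-12:15, 14:45-16:45.

07:15-10:15, 11:45-12:15, 14:45-16:45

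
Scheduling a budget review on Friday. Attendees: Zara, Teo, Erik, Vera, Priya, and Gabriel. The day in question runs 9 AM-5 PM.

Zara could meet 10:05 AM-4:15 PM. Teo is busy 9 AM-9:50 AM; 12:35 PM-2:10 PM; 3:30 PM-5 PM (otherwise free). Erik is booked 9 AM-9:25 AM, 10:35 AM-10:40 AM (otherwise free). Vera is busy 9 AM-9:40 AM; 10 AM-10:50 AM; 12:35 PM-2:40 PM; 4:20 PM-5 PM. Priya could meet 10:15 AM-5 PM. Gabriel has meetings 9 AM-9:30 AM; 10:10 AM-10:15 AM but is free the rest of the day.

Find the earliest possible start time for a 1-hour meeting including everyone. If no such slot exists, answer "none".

Zara free: 10:05-16:15.
Teo free: 09:50-12:35, 14:10-15:30 (invert busy blocks within the working day).
Erik free: 09:25-10:35, 10:40-17:00 (invert busy blocks within the working day).
Vera free: 09:40-10:00, 10:50-12:35, 14:40-16:20 (invert busy blocks within the working day).
Priya free: 10:15-17:00.
Gabriel free: 09:30-10:10, 10:15-17:00 (invert busy blocks within the working day).
Zara ∩ Teo: 10:05-12:35, 14:10-15:30.
Zara ∩ Teo ∩ Erik: 10:05-10:35, 10:40-12:35, 14:10-15:30.
Zara ∩ Teo ∩ Erik ∩ Vera: 10:50-12:35, 14:40-15:30.
Zara ∩ Teo ∩ Erik ∩ Vera ∩ Priya: 10:50-12:35, 14:40-15:30.
Zara ∩ Teo ∩ Erik ∩ Vera ∩ Priya ∩ Gabriel: 10:50-12:35, 14:40-15:30.
The first common window of at least 60 minutes is 10:50-12:35, so the earliest start is 10:50.

10:50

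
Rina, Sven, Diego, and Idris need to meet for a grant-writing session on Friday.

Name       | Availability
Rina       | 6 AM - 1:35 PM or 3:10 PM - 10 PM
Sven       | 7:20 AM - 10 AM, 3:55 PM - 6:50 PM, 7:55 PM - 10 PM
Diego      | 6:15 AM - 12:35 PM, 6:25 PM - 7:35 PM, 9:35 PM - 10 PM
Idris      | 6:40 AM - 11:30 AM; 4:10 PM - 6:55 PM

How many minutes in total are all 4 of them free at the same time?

Rina ∩ Sven: 07:20-10:00, 15:55-18:50, 19:55-22:00.
Rina ∩ Sven ∩ Diego: 07:20-10:00, 18:25-18:50, 21:35-22:00.
Rina ∩ Sven ∩ Diego ∩ Idris: 07:20-10:00, 18:25-18:50.
So the common availability across everyone is 07:20-10:00, 18:25-18:50.
Summing the common windows: 160 + 25 = 185 minutes.

185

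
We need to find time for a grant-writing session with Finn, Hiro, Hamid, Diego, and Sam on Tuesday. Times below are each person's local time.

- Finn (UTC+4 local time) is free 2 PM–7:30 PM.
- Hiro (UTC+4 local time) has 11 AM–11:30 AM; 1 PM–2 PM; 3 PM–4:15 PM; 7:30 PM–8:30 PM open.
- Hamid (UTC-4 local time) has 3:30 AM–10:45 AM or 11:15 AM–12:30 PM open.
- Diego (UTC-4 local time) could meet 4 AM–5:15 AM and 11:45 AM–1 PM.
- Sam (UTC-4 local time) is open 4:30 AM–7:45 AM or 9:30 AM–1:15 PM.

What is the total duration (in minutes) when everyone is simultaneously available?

Finn in UTC: 10:00-15:30 (subtract 4h to convert from UTC+4).
Hiro in UTC: 07:00-07:30, 09:00-10:00, 11:00-12:15, 15:30-16:30 (subtract 4h to convert from UTC+4).
Hamid in UTC: 07:30-14:45, 15:15-16:30 (add 4h to convert from UTC-4).
Diego in UTC: 08:00-09:15, 15:45-17:00 (add 4h to convert from UTC-4).
Sam in UTC: 08:30-11:45, 13:30-17:15 (add 4h to convert from UTC-4).
Finn ∩ Hiro: 11:00-12:15.
Finn ∩ Hiro ∩ Hamid: 11:00-12:15.
Finn ∩ Hiro ∩ Hamid ∩ Diego: ∅.
Finn ∩ Hiro ∩ Hamid ∩ Diego ∩ Sam: ∅.
There is no time when everyone is free.
There is no common window, so the total is 0 minutes.

0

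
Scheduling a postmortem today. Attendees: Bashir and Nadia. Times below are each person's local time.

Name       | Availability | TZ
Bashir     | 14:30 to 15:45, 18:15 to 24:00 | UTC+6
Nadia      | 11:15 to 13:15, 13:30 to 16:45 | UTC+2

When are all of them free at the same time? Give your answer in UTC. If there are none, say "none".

09:15-09:45, 12:15-14:45

Bashir in UTC: 08:30-09:45, 12:15-18:00 (subtract 6h to convert from UTC+6).
Nadia in UTC: 09:15-11:15, 11:30-14:45 (subtract 2h to convert from UTC+2).
Bashir ∩ Nadia: 09:15-09:45, 12:15-14:45.
So the common availability across everyone is 09:15-09:45, 12:15-14:45.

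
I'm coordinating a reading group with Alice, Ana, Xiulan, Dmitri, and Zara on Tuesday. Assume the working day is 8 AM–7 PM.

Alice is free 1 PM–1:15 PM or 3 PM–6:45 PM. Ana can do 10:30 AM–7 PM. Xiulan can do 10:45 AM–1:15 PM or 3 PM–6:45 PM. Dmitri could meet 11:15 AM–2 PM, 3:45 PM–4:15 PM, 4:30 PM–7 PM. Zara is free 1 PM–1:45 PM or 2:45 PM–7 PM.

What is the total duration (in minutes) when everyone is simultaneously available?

Alice ∩ Ana: 13:00-13:15, 15:00-18:45.
Alice ∩ Ana ∩ Xiulan: 13:00-13:15, 15:00-18:45.
Alice ∩ Ana ∩ Xiulan ∩ Dmitri: 13:00-13:15, 15:45-16:15, 16:30-18:45.
Alice ∩ Ana ∩ Xiulan ∩ Dmitri ∩ Zara: 13:00-13:15, 15:45-16:15, 16:30-18:45.
Summing the common windows: 15 + 30 + 135 = 180 minutes.

180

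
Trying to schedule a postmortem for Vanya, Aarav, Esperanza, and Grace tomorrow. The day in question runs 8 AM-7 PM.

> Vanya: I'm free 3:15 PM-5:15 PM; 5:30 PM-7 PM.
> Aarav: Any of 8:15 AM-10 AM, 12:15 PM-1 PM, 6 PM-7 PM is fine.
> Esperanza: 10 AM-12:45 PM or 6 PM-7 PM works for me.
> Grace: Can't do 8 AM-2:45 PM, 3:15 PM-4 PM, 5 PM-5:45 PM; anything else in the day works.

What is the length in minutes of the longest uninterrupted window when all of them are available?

Vanya free: 15:15-17:15, 17:30-19:00.
Aarav free: 08:15-10:00, 12:15-13:00, 18:00-19:00.
Esperanza free: 10:00-12:45, 18:00-19:00.
Grace free: 14:45-15:15, 16:00-17:00, 17:45-19:00 (invert busy blocks within the working day).
Vanya ∩ Aarav: 18:00-19:00.
Vanya ∩ Aarav ∩ Esperanza: 18:00-19:00.
Vanya ∩ Aarav ∩ Esperanza ∩ Grace: 18:00-19:00.
The longest is 18:00-19:00 at 60 minutes.

60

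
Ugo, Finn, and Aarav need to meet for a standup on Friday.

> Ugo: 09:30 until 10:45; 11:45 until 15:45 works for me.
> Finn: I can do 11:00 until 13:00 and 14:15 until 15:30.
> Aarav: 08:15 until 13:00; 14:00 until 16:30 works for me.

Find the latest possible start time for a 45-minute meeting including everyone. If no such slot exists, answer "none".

Ugo ∩ Finn: 11:45-13:00, 14:15-15:30.
Ugo ∩ Finn ∩ Aarav: 11:45-13:00, 14:15-15:30.
Those are the intersection windows.
The last common window of at least 45 minutes is 14:15-15:30; a 45-minute meeting can start as late as 14:45 and still end by 15:30.

14:45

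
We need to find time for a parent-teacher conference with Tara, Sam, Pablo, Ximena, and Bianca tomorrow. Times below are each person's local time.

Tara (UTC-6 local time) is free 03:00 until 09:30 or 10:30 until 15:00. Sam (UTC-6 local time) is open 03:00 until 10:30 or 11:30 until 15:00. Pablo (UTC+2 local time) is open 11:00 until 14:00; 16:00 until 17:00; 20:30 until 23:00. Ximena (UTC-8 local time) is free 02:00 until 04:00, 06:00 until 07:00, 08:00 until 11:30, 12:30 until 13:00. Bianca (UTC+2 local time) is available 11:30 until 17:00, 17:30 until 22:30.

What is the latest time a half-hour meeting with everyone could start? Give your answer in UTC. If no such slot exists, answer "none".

19:00

Tara in UTC: 09:00-15:30, 16:30-21:00 (add 6h to convert from UTC-6).
Sam in UTC: 09:00-16:30, 17:30-21:00 (add 6h to convert from UTC-6).
Pablo in UTC: 09:00-12:00, 14:00-15:00, 18:30-21:00 (subtract 2h to convert from UTC+2).
Ximena in UTC: 10:00-12:00, 14:00-15:00, 16:00-19:30, 20:30-21:00 (add 8h to convert from UTC-8).
Bianca in UTC: 09:30-15:00, 15:30-20:30 (subtract 2h to convert from UTC+2).
Tara ∩ Sam: 09:00-15:30, 17:30-21:00.
Tara ∩ Sam ∩ Pablo: 09:00-12:00, 14:00-15:00, 18:30-21:00.
Tara ∩ Sam ∩ Pablo ∩ Ximena: 10:00-12:00, 14:00-15:00, 18:30-19:30, 20:30-21:00.
Tara ∩ Sam ∩ Pablo ∩ Ximena ∩ Bianca: 10:00-12:00, 14:00-15:00, 18:30-19:30.
The last common window of at least 30 minutes is 18:30-19:30; a 30-minute meeting can start as late as 19:00 and still end by 19:30.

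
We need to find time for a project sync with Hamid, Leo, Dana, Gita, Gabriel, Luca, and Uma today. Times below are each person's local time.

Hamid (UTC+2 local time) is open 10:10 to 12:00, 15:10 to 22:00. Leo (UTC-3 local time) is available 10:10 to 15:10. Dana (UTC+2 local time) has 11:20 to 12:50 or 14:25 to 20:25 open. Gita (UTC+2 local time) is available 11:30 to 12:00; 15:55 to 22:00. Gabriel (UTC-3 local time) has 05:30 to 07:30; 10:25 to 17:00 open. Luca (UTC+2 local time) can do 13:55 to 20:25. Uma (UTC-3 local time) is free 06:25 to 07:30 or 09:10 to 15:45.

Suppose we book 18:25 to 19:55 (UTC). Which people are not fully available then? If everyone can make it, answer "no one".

Dana, Leo, Luca, Uma

Hamid in UTC: 08:10-10:00, 13:10-20:00 (subtract 2h to convert from UTC+2).
Leo in UTC: 13:10-18:10 (add 3h to convert from UTC-3).
Dana in UTC: 09:20-10:50, 12:25-18:25 (subtract 2h to convert from UTC+2).
Gita in UTC: 09:30-10:00, 13:55-20:00 (subtract 2h to convert from UTC+2).
Gabriel in UTC: 08:30-10:30, 13:25-20:00 (add 3h to convert from UTC-3).
Luca in UTC: 11:55-18:25 (subtract 2h to convert from UTC+2).
Uma in UTC: 09:25-10:30, 12:10-18:45 (add 3h to convert from UTC-3).
Hamid: free for 18:25-19:55. Leo: not fully free for 18:25-19:55. Dana: not fully free for 18:25-19:55. Gita: free for 18:25-19:55. Gabriel: free for 18:25-19:55. Luca: not fully free for 18:25-19:55. Uma: not fully free for 18:25-19:55.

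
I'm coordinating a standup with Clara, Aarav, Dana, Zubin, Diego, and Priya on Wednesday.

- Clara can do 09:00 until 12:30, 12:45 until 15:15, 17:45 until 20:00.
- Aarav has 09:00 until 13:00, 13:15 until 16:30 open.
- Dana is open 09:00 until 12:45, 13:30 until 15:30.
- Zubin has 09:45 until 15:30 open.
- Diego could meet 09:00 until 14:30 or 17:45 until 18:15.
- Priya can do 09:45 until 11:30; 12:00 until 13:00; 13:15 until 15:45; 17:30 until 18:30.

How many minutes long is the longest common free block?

Clara ∩ Aarav: 09:00-12:30, 12:45-13:00, 13:15-15:15.
Clara ∩ Aarav ∩ Dana: 09:00-12:30, 13:30-15:15.
Clara ∩ Aarav ∩ Dana ∩ Zubin: 09:45-12:30, 13:30-15:15.
Clara ∩ Aarav ∩ Dana ∩ Zubin ∩ Diego: 09:45-12:30, 13:30-14:30.
Clara ∩ Aarav ∩ Dana ∩ Zubin ∩ Diego ∩ Priya: 09:45-11:30, 12:00-12:30, 13:30-14:30.
The longest is 09:45-11:30 at 105 minutes.

105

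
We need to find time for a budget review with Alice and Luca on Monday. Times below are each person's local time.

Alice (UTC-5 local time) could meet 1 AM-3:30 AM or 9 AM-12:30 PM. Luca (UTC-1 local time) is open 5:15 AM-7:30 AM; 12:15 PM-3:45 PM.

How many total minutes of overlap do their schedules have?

300

Alice in UTC: 06:00-08:30, 14:00-17:30 (add 5h to convert from UTC-5).
Luca in UTC: 06:15-08:30, 13:15-16:45 (add 1h to convert from UTC-1).
Alice ∩ Luca: 06:15-08:30, 14:00-16:45.
Those are the intersection windows.
Summing the common windows: 135 + 165 = 300 minutes.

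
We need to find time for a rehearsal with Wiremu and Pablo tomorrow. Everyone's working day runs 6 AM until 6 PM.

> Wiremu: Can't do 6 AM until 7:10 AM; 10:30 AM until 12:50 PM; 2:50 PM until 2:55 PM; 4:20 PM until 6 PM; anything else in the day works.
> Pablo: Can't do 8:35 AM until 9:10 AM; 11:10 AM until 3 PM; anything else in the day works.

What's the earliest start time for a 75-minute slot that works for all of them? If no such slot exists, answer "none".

Wiremu free: 07:10-10:30, 12:50-14:50, 14:55-16:20 (invert busy blocks within the working day).
Pablo free: 06:00-08:35, 09:10-11:10, 15:00-18:00 (invert busy blocks within the working day).
Wiremu ∩ Pablo: 07:10-08:35, 09:10-10:30, 15:00-16:20.
The first common window of at least 75 minutes is 07:10-08:35, so the earliest start is 07:10.

07:10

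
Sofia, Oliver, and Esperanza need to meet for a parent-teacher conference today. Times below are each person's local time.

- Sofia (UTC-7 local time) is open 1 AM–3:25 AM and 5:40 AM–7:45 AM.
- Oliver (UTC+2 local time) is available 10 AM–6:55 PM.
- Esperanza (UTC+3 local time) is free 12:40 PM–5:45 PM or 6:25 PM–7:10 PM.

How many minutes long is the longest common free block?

Sofia in UTC: 08:00-10:25, 12:40-14:45 (add 7h to convert from UTC-7).
Oliver in UTC: 08:00-16:55 (subtract 2h to convert from UTC+2).
Esperanza in UTC: 09:40-14:45, 15:25-16:10 (subtract 3h to convert from UTC+3).
Sofia ∩ Oliver: 08:00-10:25, 12:40-14:45.
Sofia ∩ Oliver ∩ Esperanza: 09:40-10:25, 12:40-14:45.
Those are the intersection windows.
The longest is 12:40-14:45 at 125 minutes.

125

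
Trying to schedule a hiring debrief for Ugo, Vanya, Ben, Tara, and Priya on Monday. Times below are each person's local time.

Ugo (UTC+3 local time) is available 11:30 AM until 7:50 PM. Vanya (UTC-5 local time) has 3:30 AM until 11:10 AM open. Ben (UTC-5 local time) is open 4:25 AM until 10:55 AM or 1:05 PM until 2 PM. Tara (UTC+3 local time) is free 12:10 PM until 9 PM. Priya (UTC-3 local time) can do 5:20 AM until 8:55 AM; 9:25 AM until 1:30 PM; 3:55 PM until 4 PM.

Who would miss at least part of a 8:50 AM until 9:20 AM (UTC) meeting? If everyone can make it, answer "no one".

Ben, Tara

Ugo in UTC: 08:30-16:50 (subtract 3h to convert from UTC+3).
Vanya in UTC: 08:30-16:10 (add 5h to convert from UTC-5).
Ben in UTC: 09:25-15:55, 18:05-19:00 (add 5h to convert from UTC-5).
Tara in UTC: 09:10-18:00 (subtract 3h to convert from UTC+3).
Priya in UTC: 08:20-11:55, 12:25-16:30, 18:55-19:00 (add 3h to convert from UTC-3).
Ugo: free for 08:50-09:20. Vanya: free for 08:50-09:20. Ben: not fully free for 08:50-09:20. Tara: not fully free for 08:50-09:20. Priya: free for 08:50-09:20.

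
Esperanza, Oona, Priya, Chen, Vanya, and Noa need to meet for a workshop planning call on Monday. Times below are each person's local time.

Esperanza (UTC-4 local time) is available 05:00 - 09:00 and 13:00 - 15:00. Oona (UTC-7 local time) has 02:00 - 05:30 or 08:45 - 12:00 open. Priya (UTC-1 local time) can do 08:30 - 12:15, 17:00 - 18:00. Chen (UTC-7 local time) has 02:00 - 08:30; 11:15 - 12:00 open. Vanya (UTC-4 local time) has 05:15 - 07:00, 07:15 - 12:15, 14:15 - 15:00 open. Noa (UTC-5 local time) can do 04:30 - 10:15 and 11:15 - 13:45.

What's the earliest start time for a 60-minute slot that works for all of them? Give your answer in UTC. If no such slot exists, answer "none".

09:30

Esperanza in UTC: 09:00-13:00, 17:00-19:00 (add 4h to convert from UTC-4).
Oona in UTC: 09:00-12:30, 15:45-19:00 (add 7h to convert from UTC-7).
Priya in UTC: 09:30-13:15, 18:00-19:00 (add 1h to convert from UTC-1).
Chen in UTC: 09:00-15:30, 18:15-19:00 (add 7h to convert from UTC-7).
Vanya in UTC: 09:15-11:00, 11:15-16:15, 18:15-19:00 (add 4h to convert from UTC-4).
Noa in UTC: 09:30-15:15, 16:15-18:45 (add 5h to convert from UTC-5).
Esperanza ∩ Oona: 09:00-12:30, 17:00-19:00.
Esperanza ∩ Oona ∩ Priya: 09:30-12:30, 18:00-19:00.
Esperanza ∩ Oona ∩ Priya ∩ Chen: 09:30-12:30, 18:15-19:00.
Esperanza ∩ Oona ∩ Priya ∩ Chen ∩ Vanya: 09:30-11:00, 11:15-12:30, 18:15-19:00.
Esperanza ∩ Oona ∩ Priya ∩ Chen ∩ Vanya ∩ Noa: 09:30-11:00, 11:15-12:30, 18:15-18:45.
The first common window of at least 60 minutes is 09:30-11:00, so the earliest start is 09:30.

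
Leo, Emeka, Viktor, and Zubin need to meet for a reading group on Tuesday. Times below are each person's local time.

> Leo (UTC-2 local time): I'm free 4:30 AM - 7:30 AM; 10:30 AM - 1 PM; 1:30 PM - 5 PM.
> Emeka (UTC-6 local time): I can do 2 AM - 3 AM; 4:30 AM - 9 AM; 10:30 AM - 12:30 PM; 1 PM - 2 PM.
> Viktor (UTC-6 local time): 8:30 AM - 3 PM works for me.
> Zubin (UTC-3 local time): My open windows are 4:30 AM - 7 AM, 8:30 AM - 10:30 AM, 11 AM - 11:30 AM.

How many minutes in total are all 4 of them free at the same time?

Leo in UTC: 06:30-09:30, 12:30-15:00, 15:30-19:00 (add 2h to convert from UTC-2).
Emeka in UTC: 08:00-09:00, 10:30-15:00, 16:30-18:30, 19:00-20:00 (add 6h to convert from UTC-6).
Viktor in UTC: 14:30-21:00 (add 6h to convert from UTC-6).
Zubin in UTC: 07:30-10:00, 11:30-13:30, 14:00-14:30 (add 3h to convert from UTC-3).
Leo ∩ Emeka: 08:00-09:00, 12:30-15:00, 16:30-18:30.
Leo ∩ Emeka ∩ Viktor: 14:30-15:00, 16:30-18:30.
Leo ∩ Emeka ∩ Viktor ∩ Zubin: ∅.
There is no time when everyone is free.
There is no common window, so the total is 0 minutes.

0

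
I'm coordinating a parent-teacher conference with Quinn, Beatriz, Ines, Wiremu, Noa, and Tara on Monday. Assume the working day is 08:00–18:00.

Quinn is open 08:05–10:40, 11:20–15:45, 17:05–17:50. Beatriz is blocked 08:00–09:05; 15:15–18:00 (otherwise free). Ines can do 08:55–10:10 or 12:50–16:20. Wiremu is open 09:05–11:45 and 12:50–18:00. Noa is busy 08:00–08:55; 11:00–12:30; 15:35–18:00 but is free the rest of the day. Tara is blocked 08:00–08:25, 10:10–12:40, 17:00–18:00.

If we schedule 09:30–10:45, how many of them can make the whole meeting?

Quinn free: 08:05-10:40, 11:20-15:45, 17:05-17:50.
Beatriz free: 09:05-15:15 (invert busy blocks within the working day).
Ines free: 08:55-10:10, 12:50-16:20.
Wiremu free: 09:05-11:45, 12:50-18:00.
Noa free: 08:55-11:00, 12:30-15:35 (invert busy blocks within the working day).
Tara free: 08:25-10:10, 12:40-17:00 (invert busy blocks within the working day).
Beatriz, Wiremu, and Noa can make the full 09:30-10:45 slot — that's 3.

3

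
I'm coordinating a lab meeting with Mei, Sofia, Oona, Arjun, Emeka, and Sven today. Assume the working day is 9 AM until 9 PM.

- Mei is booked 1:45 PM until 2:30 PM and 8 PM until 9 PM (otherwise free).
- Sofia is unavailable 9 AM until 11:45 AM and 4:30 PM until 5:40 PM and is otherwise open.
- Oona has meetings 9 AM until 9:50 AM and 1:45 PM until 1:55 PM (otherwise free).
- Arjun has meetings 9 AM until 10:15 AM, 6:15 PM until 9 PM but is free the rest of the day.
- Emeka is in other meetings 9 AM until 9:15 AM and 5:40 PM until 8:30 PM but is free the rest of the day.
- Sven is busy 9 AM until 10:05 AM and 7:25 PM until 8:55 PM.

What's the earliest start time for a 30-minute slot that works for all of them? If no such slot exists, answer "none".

11:45

Mei free: 09:00-13:45, 14:30-20:00 (invert busy blocks within the working day).
Sofia free: 11:45-16:30, 17:40-21:00 (invert busy blocks within the working day).
Oona free: 09:50-13:45, 13:55-21:00 (invert busy blocks within the working day).
Arjun free: 10:15-18:15 (invert busy blocks within the working day).
Emeka free: 09:15-17:40, 20:30-21:00 (invert busy blocks within the working day).
Sven free: 10:05-19:25, 20:55-21:00 (invert busy blocks within the working day).
Mei ∩ Sofia: 11:45-13:45, 14:30-16:30, 17:40-20:00.
Mei ∩ Sofia ∩ Oona: 11:45-13:45, 14:30-16:30, 17:40-20:00.
Mei ∩ Sofia ∩ Oona ∩ Arjun: 11:45-13:45, 14:30-16:30, 17:40-18:15.
Mei ∩ Sofia ∩ Oona ∩ Arjun ∩ Emeka: 11:45-13:45, 14:30-16:30.
Mei ∩ Sofia ∩ Oona ∩ Arjun ∩ Emeka ∩ Sven: 11:45-13:45, 14:30-16:30.
Those are the intersection windows.
The first common window of at least 30 minutes is 11:45-13:45, so the earliest start is 11:45.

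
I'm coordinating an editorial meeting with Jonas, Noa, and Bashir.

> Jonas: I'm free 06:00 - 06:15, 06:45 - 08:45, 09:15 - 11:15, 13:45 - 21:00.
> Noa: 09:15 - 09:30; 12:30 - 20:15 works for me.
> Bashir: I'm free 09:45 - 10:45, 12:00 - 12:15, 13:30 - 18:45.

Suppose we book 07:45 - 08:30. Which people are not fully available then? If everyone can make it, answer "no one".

Bashir, Noa

Jonas: free for 07:45-08:30. Noa: not fully free for 07:45-08:30. Bashir: not fully free for 07:45-08:30.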